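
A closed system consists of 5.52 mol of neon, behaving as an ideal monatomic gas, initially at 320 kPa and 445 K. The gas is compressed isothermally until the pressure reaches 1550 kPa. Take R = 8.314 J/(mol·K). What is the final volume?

13.2 L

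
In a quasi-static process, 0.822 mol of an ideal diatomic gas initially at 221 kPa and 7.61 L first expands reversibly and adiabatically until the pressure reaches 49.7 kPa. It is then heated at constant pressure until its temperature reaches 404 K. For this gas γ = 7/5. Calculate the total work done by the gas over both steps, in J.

T₁ = P₁V₁/(nR) = 221×7.61/(0.822×8.314) = 246 K.
Step 1 — Adiabatic: T₂/T₁ = (P₂/P₁)^((γ−1)/γ) ⇒ T₂ = 246×(0.225)^0.286 = 161 K; V₂ = 22.1 L.
ΔU = nCvΔT = 0.822×20.8×(161−246) = -1460 J.
Q = 0 for an adiabatic process, so W = −ΔU = 1460 J.
State after step 1: P = 49.7 kPa, V = 22.1 L, T = 161 K.
Step 2 — Isobaric: P stays 49.7 kPa; V/T = const ⇒ T₂ = 404 K, V₂ = 55.6 L.
W = PΔV = 49.7×(55.6−22.1) kPa·L = 1660 J.
ΔU = nCvΔT = 0.822×20.8×(404−161) = 4160 J.
Q = ΔU + W = nCpΔT = 5820 J.
Net over both steps: W = 3120 J, Q = 5820 J, ΔU = 2700 J.

3120 J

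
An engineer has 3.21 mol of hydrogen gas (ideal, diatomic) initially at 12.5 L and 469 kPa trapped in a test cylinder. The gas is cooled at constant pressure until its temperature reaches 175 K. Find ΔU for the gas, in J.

-2980 J

T₁ = P₁V₁/(nR) = 469×12.5/(3.21×8.314) = 220 K.
Isobaric: P stays 469 kPa; V/T = const ⇒ T₂ = 175 K, V₂ = 9.96 L.
For an ideal gas ΔU = nCvΔT with Cv = (5/2)R = 20.8 J/(mol·K).
ΔU = 3.21×20.8×(175−220) = -2980 J.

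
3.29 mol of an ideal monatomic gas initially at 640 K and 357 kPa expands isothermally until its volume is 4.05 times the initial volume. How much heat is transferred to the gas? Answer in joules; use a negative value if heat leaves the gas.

24500 J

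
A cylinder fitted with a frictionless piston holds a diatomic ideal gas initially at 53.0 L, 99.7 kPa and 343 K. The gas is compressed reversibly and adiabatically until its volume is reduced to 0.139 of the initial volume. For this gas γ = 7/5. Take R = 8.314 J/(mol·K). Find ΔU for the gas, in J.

15900 J

n = P₁V₁/(RT₁) = 99.7×53.0/(8.314×343) = 1.85 mol.
Adiabatic: TV^(γ−1) = const ⇒ T₂ = 343×(7.19)^0.400 = 755 K; PV^γ = const ⇒ P₂ = 1580 kPa.
For an ideal gas ΔU = nCvΔT with Cv = (5/2)R = 20.8 J/(mol·K).
ΔU = 1.85×20.8×(755−343) = 15900 J.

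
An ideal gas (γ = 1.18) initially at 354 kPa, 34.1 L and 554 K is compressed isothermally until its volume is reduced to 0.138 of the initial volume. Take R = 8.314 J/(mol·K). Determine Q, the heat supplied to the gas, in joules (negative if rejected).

-23900 J

n = P₁V₁/(RT₁) = 354×34.1/(8.314×554) = 2.62 mol.
Isothermal: T stays 554 K; PV = const ⇒ V₂ = 4.71 L, P₂ = 2570 kPa.
ΔU = 0 (ideal gas, T constant).
W = nRT ln(V₂/V₁) = 2.62×8.314×554×ln(0.138) = -23900 J.
Q = ΔU + W = -23900 J.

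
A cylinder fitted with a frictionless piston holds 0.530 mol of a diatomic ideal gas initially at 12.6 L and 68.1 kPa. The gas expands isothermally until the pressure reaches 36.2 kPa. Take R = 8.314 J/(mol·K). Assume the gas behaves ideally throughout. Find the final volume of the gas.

T₁ = P₁V₁/(nR) = 68.1×12.6/(0.530×8.314) = 195 K.
Isothermal: T stays 195 K; PV = const ⇒ V₂ = 23.7 L, P₂ = 36.2 kPa.

23.7 L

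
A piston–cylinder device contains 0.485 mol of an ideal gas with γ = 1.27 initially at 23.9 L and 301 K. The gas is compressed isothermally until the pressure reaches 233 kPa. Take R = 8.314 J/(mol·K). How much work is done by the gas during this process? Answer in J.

P₁ = nRT₁/V₁ = 0.485×8.314×301/23.9 = 50.8 kPa.
Isothermal: T stays 301 K; PV = const ⇒ V₂ = 5.21 L, P₂ = 233 kPa.
W = nRT ln(V₂/V₁) = 0.485×8.314×301×ln(0.218) = -1850 J.

-1850 J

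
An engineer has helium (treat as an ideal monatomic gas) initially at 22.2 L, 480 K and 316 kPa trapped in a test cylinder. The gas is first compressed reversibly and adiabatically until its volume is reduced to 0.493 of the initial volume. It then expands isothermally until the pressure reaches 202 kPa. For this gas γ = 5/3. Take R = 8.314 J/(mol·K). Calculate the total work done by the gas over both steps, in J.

n = P₁V₁/(RT₁) = 316×22.2/(8.314×480) = 1.76 mol.
Step 1 — Adiabatic: TV^(γ−1) = const ⇒ T₂ = 480×(2.03)^0.667 = 769 K; PV^γ = const ⇒ P₂ = 1030 kPa.
ΔU = nCvΔT = 1.76×12.5×(769−480) = 6340 J.
Q = 0 for an adiabatic process, so W = −ΔU = -6340 J.
State after step 1: P = 1030 kPa, V = 10.9 L, T = 769 K.
Step 2 — Isothermal: T stays 769 K; PV = const ⇒ V₂ = 55.6 L, P₂ = 202 kPa.
ΔU = 0 (ideal gas, T constant).
W = nRT ln(V₂/V₁) = 1.76×8.314×769×ln(5.08) = 18300 J.
Q = ΔU + W = 18300 J.
Net over both steps: W = 11900 J, Q = 18300 J, ΔU = 6340 J.

11900 J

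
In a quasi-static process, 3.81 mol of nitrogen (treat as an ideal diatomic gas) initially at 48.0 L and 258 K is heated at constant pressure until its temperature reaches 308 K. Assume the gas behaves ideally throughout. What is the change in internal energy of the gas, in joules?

3960 J

P₁ = nRT₁/V₁ = 3.81×8.314×258/48.0 = 170 kPa.
Isobaric: P stays 170 kPa; V/T = const ⇒ T₂ = 308 K, V₂ = 57.3 L.
For an ideal gas ΔU = nCvΔT with Cv = (5/2)R = 20.8 J/(mol·K).
ΔU = 3.81×20.8×(308−258) = 3960 J.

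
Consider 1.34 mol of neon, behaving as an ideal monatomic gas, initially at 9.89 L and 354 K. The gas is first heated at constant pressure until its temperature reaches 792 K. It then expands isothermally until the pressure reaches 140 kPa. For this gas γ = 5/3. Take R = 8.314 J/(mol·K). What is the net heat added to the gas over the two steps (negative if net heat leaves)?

21400 J

P₁ = nRT₁/V₁ = 1.34×8.314×354/9.89 = 399 kPa.
Step 1 — Isobaric: P stays 399 kPa; V/T = const ⇒ T₂ = 792 K, V₂ = 22.1 L.
W = PΔV = 399×(22.1−9.89) kPa·L = 4880 J.
ΔU = nCvΔT = 1.34×12.5×(792−354) = 7320 J.
Q = ΔU + W = nCpΔT = 12200 J.
State after step 1: P = 399 kPa, V = 22.1 L, T = 792 K.
Step 2 — Isothermal: T stays 792 K; PV = const ⇒ V₂ = 63.0 L, P₂ = 140 kPa.
ΔU = 0 (ideal gas, T constant).
W = nRT ln(V₂/V₁) = 1.34×8.314×792×ln(2.85) = 9240 J.
Q = ΔU + W = 9240 J.
Net over both steps: W = 14100 J, Q = 21400 J, ΔU = 7320 J.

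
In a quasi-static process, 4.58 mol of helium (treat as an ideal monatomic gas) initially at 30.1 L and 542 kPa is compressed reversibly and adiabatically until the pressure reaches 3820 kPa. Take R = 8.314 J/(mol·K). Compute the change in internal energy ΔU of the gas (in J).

T₁ = P₁V₁/(nR) = 542×30.1/(4.58×8.314) = 428 K.
Adiabatic: T₂/T₁ = (P₂/P₁)^((γ−1)/γ) ⇒ T₂ = 428×(7.05)^0.400 = 936 K; V₂ = 9.33 L.
For an ideal gas ΔU = nCvΔT with Cv = (3/2)R = 12.5 J/(mol·K).
ΔU = 4.58×12.5×(936−428) = 29000 J.

29000 J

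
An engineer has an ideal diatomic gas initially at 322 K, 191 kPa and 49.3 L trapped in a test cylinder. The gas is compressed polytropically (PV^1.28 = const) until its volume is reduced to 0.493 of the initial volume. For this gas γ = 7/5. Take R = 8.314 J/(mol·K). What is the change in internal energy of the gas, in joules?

n = P₁V₁/(RT₁) = 191×49.3/(8.314×322) = 3.52 mol.
Polytropic n=1.28: T₂ = T₁(V₁/V₂)^(n−1) = 322×(2.03)^0.28 = 393 K; P₂ = P₁(V₁/V₂)^n = 472 kPa.
For an ideal gas ΔU = nCvΔT with Cv = (5/2)R = 20.8 J/(mol·K).
ΔU = 3.52×20.8×(393−322) = 5160 J.

5160 J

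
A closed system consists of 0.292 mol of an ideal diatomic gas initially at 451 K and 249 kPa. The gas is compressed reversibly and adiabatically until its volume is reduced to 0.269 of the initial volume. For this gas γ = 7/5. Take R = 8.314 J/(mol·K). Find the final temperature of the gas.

V₁ = nRT₁/P₁ = 0.292×8.314×451/249 = 4.40 L.
Adiabatic: TV^(γ−1) = const ⇒ T₂ = 451×(3.72)^0.400 = 763 K; PV^γ = const ⇒ P₂ = 1570 kPa.

763 K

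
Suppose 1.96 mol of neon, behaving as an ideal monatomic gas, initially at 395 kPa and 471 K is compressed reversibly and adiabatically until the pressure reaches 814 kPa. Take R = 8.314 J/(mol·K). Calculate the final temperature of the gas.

V₁ = nRT₁/P₁ = 1.96×8.314×471/395 = 19.4 L.
Adiabatic: T₂/T₁ = (P₂/P₁)^((γ−1)/γ) ⇒ T₂ = 471×(2.06)^0.400 = 629 K; V₂ = 12.6 L.

629 K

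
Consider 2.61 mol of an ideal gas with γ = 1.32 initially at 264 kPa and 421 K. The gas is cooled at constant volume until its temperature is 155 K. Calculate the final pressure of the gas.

V₁ = nRT₁/P₁ = 2.61×8.314×421/264 = 34.6 L.
Isochoric: V stays 34.6 L; P/T = const ⇒ T₂ = 155 K, P₂ = 97.2 kPa.

97.2 kPa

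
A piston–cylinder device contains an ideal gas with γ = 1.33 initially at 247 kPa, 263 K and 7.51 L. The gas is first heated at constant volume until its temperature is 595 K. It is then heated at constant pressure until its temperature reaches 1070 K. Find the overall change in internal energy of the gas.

17200 J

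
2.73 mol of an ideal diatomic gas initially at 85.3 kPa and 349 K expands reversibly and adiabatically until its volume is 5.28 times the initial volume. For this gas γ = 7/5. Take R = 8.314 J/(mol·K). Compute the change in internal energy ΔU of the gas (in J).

-9620 J

V₁ = nRT₁/P₁ = 2.73×8.314×349/85.3 = 92.9 L.
Adiabatic: TV^(γ−1) = const ⇒ T₂ = 349×(0.189)^0.400 = 179 K; PV^γ = const ⇒ P₂ = 8.30 kPa.
For an ideal gas ΔU = nCvΔT with Cv = (5/2)R = 20.8 J/(mol·K).
ΔU = 2.73×20.8×(179−349) = -9620 J.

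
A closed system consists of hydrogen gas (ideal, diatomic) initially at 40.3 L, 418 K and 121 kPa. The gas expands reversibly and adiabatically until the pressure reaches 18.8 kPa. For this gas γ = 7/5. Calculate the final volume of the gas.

152 L

Adiabatic: T₂/T₁ = (P₂/P₁)^((γ−1)/γ) ⇒ T₂ = 418×(0.155)^0.286 = 246 K; V₂ = 152 L.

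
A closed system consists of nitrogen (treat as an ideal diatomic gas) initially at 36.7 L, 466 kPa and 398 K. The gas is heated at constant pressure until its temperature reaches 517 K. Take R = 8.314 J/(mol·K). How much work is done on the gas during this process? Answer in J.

-5110 J

n = P₁V₁/(RT₁) = 466×36.7/(8.314×398) = 5.17 mol.
Isobaric: P stays 466 kPa; V/T = const ⇒ T₂ = 517 K, V₂ = 47.7 L.
W = PΔV = 466×(47.7−36.7) kPa·L = 5110 J.
Work done on the gas = −W_by = -5110 J.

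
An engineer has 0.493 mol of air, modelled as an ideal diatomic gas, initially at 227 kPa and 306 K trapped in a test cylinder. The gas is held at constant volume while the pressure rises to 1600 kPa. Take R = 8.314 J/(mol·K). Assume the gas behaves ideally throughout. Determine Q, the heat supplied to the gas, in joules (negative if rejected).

V₁ = nRT₁/P₁ = 0.493×8.314×306/227 = 5.53 L.
Isochoric: V stays 5.53 L; P/T = const ⇒ T₂ = 2160 K, P₂ = 1600 kPa.
W = 0 (no volume change).
ΔU = nCvΔT = 0.493×20.8×(2160−306) = 19000 J.
Q = ΔU = 19000 J.

19000 J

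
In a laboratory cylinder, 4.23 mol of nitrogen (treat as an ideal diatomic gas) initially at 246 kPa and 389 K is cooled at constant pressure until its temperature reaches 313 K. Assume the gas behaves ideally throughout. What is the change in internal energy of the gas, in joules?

V₁ = nRT₁/P₁ = 4.23×8.314×389/246 = 55.6 L.
Isobaric: P stays 246 kPa; V/T = const ⇒ T₂ = 313 K, V₂ = 44.7 L.
For an ideal gas ΔU = nCvΔT with Cv = (5/2)R = 20.8 J/(mol·K).
ΔU = 4.23×20.8×(313−389) = -6680 J.

-6680 J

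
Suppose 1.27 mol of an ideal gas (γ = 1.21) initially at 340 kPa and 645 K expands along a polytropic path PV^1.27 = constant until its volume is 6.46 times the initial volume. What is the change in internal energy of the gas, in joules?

V₁ = nRT₁/P₁ = 1.27×8.314×645/340 = 20.0 L.
Polytropic n=1.27: T₂ = T₁(V₁/V₂)^(n−1) = 645×(0.155)^0.27 = 390 K; P₂ = P₁(V₁/V₂)^n = 31.8 kPa.
For an ideal gas ΔU = nCvΔT with Cv = R/(γ−1) = 39.6 J/(mol·K).
ΔU = 1.27×39.6×(390−645) = -12800 J.

-12800 J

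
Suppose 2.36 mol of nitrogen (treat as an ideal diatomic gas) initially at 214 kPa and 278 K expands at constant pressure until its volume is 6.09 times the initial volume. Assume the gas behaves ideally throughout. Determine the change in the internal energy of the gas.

V₁ = nRT₁/P₁ = 2.36×8.314×278/214 = 25.5 L.
Isobaric: P stays 214 kPa; V/T = const ⇒ T₂ = 1690 K, V₂ = 155 L.
For an ideal gas ΔU = nCvΔT with Cv = (5/2)R = 20.8 J/(mol·K).
ΔU = 2.36×20.8×(1690−278) = 69400 J.

69400 J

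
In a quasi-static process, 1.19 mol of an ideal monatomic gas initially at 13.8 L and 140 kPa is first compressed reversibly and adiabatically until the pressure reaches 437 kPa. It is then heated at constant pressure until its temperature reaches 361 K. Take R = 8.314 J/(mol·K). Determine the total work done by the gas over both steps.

T₁ = P₁V₁/(nR) = 140×13.8/(1.19×8.314) = 195 K.
Step 1 — Adiabatic: T₂/T₁ = (P₂/P₁)^((γ−1)/γ) ⇒ T₂ = 195×(3.12)^0.400 = 308 K; V₂ = 6.97 L.
ΔU = nCvΔT = 1.19×12.5×(308−195) = 1670 J.
Q = 0 for an adiabatic process, so W = −ΔU = -1670 J.
State after step 1: P = 437 kPa, V = 6.97 L, T = 308 K.
Step 2 — Isobaric: P stays 437 kPa; V/T = const ⇒ T₂ = 361 K, V₂ = 8.17 L.
W = PΔV = 437×(8.17−6.97) kPa·L = 525 J.
ΔU = nCvΔT = 1.19×12.5×(361−308) = 788 J.
Q = ΔU + W = nCpΔT = 1310 J.
Net over both steps: W = -1150 J, Q = 1310 J, ΔU = 2460 J.

-1150 J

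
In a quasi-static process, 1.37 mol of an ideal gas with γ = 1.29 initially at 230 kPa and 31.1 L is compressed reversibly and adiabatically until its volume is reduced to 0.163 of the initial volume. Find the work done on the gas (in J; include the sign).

T₁ = P₁V₁/(nR) = 230×31.1/(1.37×8.314) = 628 K.
Adiabatic: TV^(γ−1) = const ⇒ T₂ = 628×(6.13)^0.290 = 1060 K; PV^γ = const ⇒ P₂ = 2390 kPa.
ΔU = nCvΔT = 1.37×28.7×(1060−628) = 17100 J.
Q = 0 for an adiabatic process, so W = −ΔU = -17100 J.
Work done on the gas = −W_by = 17100 J.

17100 J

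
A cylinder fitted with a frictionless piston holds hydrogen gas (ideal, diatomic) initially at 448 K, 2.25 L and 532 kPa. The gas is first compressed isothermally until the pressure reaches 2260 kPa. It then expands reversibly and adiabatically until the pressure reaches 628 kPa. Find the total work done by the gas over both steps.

n = P₁V₁/(RT₁) = 532×2.25/(8.314×448) = 0.321 mol.
Step 1 — Isothermal: T stays 448 K; PV = const ⇒ V₂ = 0.530 L, P₂ = 2260 kPa.
ΔU = 0 (ideal gas, T constant).
W = nRT ln(V₂/V₁) = 0.321×8.314×448×ln(0.235) = -1730 J.
Q = ΔU + W = -1730 J.
State after step 1: P = 2260 kPa, V = 0.530 L, T = 448 K.
Step 2 — Adiabatic: T₂/T₁ = (P₂/P₁)^((γ−1)/γ) ⇒ T₂ = 448×(0.278)^0.286 = 311 K; V₂ = 1.32 L.
ΔU = nCvΔT = 0.321×20.8×(311−448) = -917 J.
Q = 0 for an adiabatic process, so W = −ΔU = 917 J.
Net over both steps: W = -814 J, Q = -1730 J, ΔU = -917 J.

-814 J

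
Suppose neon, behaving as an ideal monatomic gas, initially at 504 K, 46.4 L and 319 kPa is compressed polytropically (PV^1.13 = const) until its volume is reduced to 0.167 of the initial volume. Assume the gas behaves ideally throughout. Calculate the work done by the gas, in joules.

-29800 J

n = P₁V₁/(RT₁) = 319×46.4/(8.314×504) = 3.53 mol.
Polytropic n=1.13: T₂ = T₁(V₁/V₂)^(n−1) = 504×(5.99)^0.13 = 636 K; P₂ = P₁(V₁/V₂)^n = 2410 kPa.
W = (P₁V₁−P₂V₂)/(n−1) = (319×46.4−2410×7.75)/0.13 = -29800 J.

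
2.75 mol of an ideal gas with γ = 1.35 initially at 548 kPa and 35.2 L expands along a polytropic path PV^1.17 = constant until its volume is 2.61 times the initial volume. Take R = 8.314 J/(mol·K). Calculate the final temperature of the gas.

717 K

T₁ = P₁V₁/(nR) = 548×35.2/(2.75×8.314) = 844 K.
Polytropic n=1.17: T₂ = T₁(V₁/V₂)^(n−1) = 844×(0.383)^0.17 = 717 K; P₂ = P₁(V₁/V₂)^n = 178 kPa.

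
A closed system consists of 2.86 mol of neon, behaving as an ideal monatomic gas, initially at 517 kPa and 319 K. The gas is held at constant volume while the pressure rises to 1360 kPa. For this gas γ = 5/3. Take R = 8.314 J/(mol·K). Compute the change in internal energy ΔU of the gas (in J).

18600 J

V₁ = nRT₁/P₁ = 2.86×8.314×319/517 = 14.7 L.
Isochoric: V stays 14.7 L; P/T = const ⇒ T₂ = 839 K, P₂ = 1360 kPa.
For an ideal gas ΔU = nCvΔT with Cv = (3/2)R = 12.5 J/(mol·K).
ΔU = 2.86×12.5×(839−319) = 18600 J.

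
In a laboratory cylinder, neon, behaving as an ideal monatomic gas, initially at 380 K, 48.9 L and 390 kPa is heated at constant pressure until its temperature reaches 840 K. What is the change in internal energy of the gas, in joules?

n = P₁V₁/(RT₁) = 390×48.9/(8.314×380) = 6.04 mol.
Isobaric: P stays 390 kPa; V/T = const ⇒ T₂ = 840 K, V₂ = 108 L.
For an ideal gas ΔU = nCvΔT with Cv = (3/2)R = 12.5 J/(mol·K).
ΔU = 6.04×12.5×(840−380) = 34600 J.

34600 J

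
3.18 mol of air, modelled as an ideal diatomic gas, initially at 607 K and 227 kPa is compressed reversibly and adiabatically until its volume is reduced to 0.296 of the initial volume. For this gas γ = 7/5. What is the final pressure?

1250 kPa

V₁ = nRT₁/P₁ = 3.18×8.314×607/227 = 70.7 L.
Adiabatic: TV^(γ−1) = const ⇒ T₂ = 607×(3.38)^0.400 = 988 K; PV^γ = const ⇒ P₂ = 1250 kPa.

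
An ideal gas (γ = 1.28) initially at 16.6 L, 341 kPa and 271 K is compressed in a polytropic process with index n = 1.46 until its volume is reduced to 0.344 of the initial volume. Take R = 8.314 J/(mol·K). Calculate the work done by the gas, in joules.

-7800 J

n = P₁V₁/(RT₁) = 341×16.6/(8.314×271) = 2.51 mol.
Polytropic n=1.46: T₂ = T₁(V₁/V₂)^(n−1) = 271×(2.91)^0.46 = 443 K; P₂ = P₁(V₁/V₂)^n = 1620 kPa.
W = (P₁V₁−P₂V₂)/(n−1) = (341×16.6−1620×5.71)/0.46 = -7800 J.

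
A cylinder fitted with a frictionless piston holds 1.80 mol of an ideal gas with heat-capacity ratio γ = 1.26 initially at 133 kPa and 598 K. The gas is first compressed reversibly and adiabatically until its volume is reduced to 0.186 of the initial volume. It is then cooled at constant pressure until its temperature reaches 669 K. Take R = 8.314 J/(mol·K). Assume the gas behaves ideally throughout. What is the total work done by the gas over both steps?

-22700 J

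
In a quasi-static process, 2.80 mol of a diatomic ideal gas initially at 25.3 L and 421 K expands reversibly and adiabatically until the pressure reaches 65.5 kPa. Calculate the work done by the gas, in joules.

9760 J

P₁ = nRT₁/V₁ = 2.80×8.314×421/25.3 = 387 kPa.
Adiabatic: T₂/T₁ = (P₂/P₁)^((γ−1)/γ) ⇒ T₂ = 421×(0.169)^0.286 = 253 K; V₂ = 90.0 L.
ΔU = nCvΔT = 2.80×20.8×(253−421) = -9760 J.
Q = 0 for an adiabatic process, so W = −ΔU = 9760 J.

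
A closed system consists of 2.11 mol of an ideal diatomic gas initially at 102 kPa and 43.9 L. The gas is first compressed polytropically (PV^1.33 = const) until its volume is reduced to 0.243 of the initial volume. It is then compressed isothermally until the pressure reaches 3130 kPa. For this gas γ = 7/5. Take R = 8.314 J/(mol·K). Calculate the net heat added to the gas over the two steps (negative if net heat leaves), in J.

-12400 J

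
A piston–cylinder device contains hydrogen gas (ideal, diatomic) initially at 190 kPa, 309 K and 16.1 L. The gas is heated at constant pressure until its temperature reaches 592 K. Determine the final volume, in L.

30.8 L

Isobaric: P stays 190 kPa; V/T = const ⇒ T₂ = 592 K, V₂ = 30.8 L.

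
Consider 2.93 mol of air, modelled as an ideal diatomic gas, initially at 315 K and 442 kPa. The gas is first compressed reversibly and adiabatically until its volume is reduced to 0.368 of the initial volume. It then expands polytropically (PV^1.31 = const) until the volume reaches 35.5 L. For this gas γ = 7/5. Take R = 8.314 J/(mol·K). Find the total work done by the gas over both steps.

5790 J

V₁ = nRT₁/P₁ = 2.93×8.314×315/442 = 17.4 L.
Step 1 — Adiabatic: TV^(γ−1) = const ⇒ T₂ = 315×(2.72)^0.400 = 470 K; PV^γ = const ⇒ P₂ = 1790 kPa.
ΔU = nCvΔT = 2.93×20.8×(470−315) = 9430 J.
Q = 0 for an adiabatic process, so W = −ΔU = -9430 J.
State after step 1: P = 1790 kPa, V = 6.39 L, T = 470 K.
Step 2 — Polytropic n=1.31: T₂ = T₁(V₁/V₂)^(n−1) = 470×(0.180)^0.31 = 276 K; P₂ = P₁(V₁/V₂)^n = 189 kPa.
W = (P₁V₁−P₂V₂)/(n−1) = (1790×6.39−189×35.5)/0.31 = 15200 J.
ΔU = nCvΔT = 2.93×20.8×(276−470) = -11800 J.
Q = ΔU + W = 3430 J.
Net over both steps: W = 5790 J, Q = 3430 J, ΔU = -2370 J.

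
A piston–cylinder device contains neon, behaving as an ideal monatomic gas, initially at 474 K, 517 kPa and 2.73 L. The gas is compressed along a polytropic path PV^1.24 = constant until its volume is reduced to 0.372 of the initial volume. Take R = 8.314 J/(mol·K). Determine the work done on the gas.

n = P₁V₁/(RT₁) = 517×2.73/(8.314×474) = 0.358 mol.
Polytropic n=1.24: T₂ = T₁(V₁/V₂)^(n−1) = 474×(2.69)^0.24 = 601 K; P₂ = P₁(V₁/V₂)^n = 1760 kPa.
W = (P₁V₁−P₂V₂)/(n−1) = (517×2.73−1760×1.02)/0.24 = -1580 J.
Work done on the gas = −W_by = 1580 J.

1580 J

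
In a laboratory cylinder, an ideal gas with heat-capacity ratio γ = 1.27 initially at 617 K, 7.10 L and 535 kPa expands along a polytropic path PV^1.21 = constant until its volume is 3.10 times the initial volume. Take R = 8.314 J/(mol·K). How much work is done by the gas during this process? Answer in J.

3830 J

n = P₁V₁/(RT₁) = 535×7.10/(8.314×617) = 0.740 mol.
Polytropic n=1.21: T₂ = T₁(V₁/V₂)^(n−1) = 617×(0.323)^0.21 = 487 K; P₂ = P₁(V₁/V₂)^n = 136 kPa.
W = (P₁V₁−P₂V₂)/(n−1) = (535×7.10−136×22.0)/0.21 = 3830 J.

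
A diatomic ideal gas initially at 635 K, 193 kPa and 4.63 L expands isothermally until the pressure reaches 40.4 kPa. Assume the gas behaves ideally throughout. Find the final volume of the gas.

Isothermal: T stays 635 K; PV = const ⇒ V₂ = 22.1 L, P₂ = 40.4 kPa.

22.1 L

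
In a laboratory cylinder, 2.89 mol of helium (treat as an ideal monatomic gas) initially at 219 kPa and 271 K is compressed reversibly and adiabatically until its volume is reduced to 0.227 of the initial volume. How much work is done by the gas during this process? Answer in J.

-16500 J

V₁ = nRT₁/P₁ = 2.89×8.314×271/219 = 29.7 L.
Adiabatic: TV^(γ−1) = const ⇒ T₂ = 271×(4.41)^0.667 = 728 K; PV^γ = const ⇒ P₂ = 2590 kPa.
ΔU = nCvΔT = 2.89×12.5×(728−271) = 16500 J.
Q = 0 for an adiabatic process, so W = −ΔU = -16500 J.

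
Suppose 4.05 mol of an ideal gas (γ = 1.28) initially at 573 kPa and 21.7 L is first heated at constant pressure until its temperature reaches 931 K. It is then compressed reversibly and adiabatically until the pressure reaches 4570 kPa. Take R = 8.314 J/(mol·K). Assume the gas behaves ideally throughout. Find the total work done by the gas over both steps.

-45500 J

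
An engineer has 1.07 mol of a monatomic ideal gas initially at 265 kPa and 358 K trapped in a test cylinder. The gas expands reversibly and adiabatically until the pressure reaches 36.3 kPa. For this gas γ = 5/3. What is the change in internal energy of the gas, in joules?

V₁ = nRT₁/P₁ = 1.07×8.314×358/265 = 12.0 L.
Adiabatic: T₂/T₁ = (P₂/P₁)^((γ−1)/γ) ⇒ T₂ = 358×(0.137)^0.400 = 162 K; V₂ = 39.6 L.
For an ideal gas ΔU = nCvΔT with Cv = (3/2)R = 12.5 J/(mol·K).
ΔU = 1.07×12.5×(162−358) = -2620 J.

-2620 J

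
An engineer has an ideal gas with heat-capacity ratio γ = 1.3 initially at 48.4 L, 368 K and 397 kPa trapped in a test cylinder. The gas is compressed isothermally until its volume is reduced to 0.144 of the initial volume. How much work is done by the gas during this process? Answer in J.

n = P₁V₁/(RT₁) = 397×48.4/(8.314×368) = 6.28 mol.
Isothermal: T stays 368 K; PV = const ⇒ V₂ = 6.97 L, P₂ = 2760 kPa.
W = nRT ln(V₂/V₁) = 6.28×8.314×368×ln(0.144) = -37200 J.

-37200 J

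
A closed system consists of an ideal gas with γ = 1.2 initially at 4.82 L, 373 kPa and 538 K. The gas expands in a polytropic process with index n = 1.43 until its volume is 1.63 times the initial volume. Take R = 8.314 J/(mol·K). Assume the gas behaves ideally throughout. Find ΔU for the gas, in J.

-1700 J

n = P₁V₁/(RT₁) = 373×4.82/(8.314×538) = 0.402 mol.
Polytropic n=1.43: T₂ = T₁(V₁/V₂)^(n−1) = 538×(0.613)^0.43 = 436 K; P₂ = P₁(V₁/V₂)^n = 185 kPa.
For an ideal gas ΔU = nCvΔT with Cv = R/(γ−1) = 41.6 J/(mol·K).
ΔU = 0.402×41.6×(436−538) = -1700 J.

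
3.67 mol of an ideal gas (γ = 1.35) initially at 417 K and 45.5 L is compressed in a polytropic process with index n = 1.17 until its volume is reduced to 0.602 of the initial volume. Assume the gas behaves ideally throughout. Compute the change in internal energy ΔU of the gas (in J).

3280 J

P₁ = nRT₁/V₁ = 3.67×8.314×417/45.5 = 280 kPa.
Polytropic n=1.17: T₂ = T₁(V₁/V₂)^(n−1) = 417×(1.66)^0.17 = 455 K; P₂ = P₁(V₁/V₂)^n = 506 kPa.
For an ideal gas ΔU = nCvΔT with Cv = R/(γ−1) = 23.8 J/(mol·K).
ΔU = 3.67×23.8×(455−417) = 3280 J.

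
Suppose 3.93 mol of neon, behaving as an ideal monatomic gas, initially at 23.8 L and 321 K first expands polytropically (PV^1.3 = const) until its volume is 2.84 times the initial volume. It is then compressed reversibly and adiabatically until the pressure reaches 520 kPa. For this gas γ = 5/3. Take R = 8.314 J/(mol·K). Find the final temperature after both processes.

P₁ = nRT₁/V₁ = 3.93×8.314×321/23.8 = 441 kPa.
Step 1 — Polytropic n=1.3: T₂ = T₁(V₁/V₂)^(n−1) = 321×(0.352)^0.30 = 235 K; P₂ = P₁(V₁/V₂)^n = 113 kPa.
W = (P₁V₁−P₂V₂)/(n−1) = (441×23.8−113×67.6)/0.30 = 9400 J.
ΔU = nCvΔT = 3.93×12.5×(235−321) = -4230 J.
Q = ΔU + W = 5170 J.
State after step 1: P = 113 kPa, V = 67.6 L, T = 235 K.
Step 2 — Adiabatic: T₂/T₁ = (P₂/P₁)^((γ−1)/γ) ⇒ T₂ = 235×(4.58)^0.400 = 432 K; V₂ = 27.1 L.
ΔU = nCvΔT = 3.93×12.5×(432−235) = 9650 J.
Q = 0 for an adiabatic process, so W = −ΔU = -9650 J.
Net over both steps: W = -246 J, Q = 5170 J, ΔU = 5420 J.

432 K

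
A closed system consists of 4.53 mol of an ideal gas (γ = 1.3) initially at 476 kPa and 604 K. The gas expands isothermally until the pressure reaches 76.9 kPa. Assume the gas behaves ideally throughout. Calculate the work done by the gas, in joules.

V₁ = nRT₁/P₁ = 4.53×8.314×604/476 = 47.8 L.
Isothermal: T stays 604 K; PV = const ⇒ V₂ = 296 L, P₂ = 76.9 kPa.
W = nRT ln(V₂/V₁) = 4.53×8.314×604×ln(6.19) = 41500 J.

41500 J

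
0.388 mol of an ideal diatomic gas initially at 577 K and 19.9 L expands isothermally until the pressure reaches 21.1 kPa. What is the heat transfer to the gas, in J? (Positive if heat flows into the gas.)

2770 J

P₁ = nRT₁/V₁ = 0.388×8.314×577/19.9 = 93.5 kPa.
Isothermal: T stays 577 K; PV = const ⇒ V₂ = 88.2 L, P₂ = 21.1 kPa.
ΔU = 0 (ideal gas, T constant).
W = nRT ln(V₂/V₁) = 0.388×8.314×577×ln(4.43) = 2770 J.
Q = ΔU + W = 2770 J.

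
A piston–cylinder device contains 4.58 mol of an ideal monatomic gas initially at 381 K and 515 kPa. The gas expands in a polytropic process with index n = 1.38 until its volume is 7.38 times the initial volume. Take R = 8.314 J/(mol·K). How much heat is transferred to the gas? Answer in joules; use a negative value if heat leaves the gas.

V₁ = nRT₁/P₁ = 4.58×8.314×381/515 = 28.2 L.
Polytropic n=1.38: T₂ = T₁(V₁/V₂)^(n−1) = 381×(0.136)^0.38 = 178 K; P₂ = P₁(V₁/V₂)^n = 32.7 kPa.
W = (P₁V₁−P₂V₂)/(n−1) = (515×28.2−32.7×208)/0.38 = 20300 J.
ΔU = nCvΔT = 4.58×12.5×(178−381) = -11600 J.
Q = ΔU + W = 8740 J.

8740 J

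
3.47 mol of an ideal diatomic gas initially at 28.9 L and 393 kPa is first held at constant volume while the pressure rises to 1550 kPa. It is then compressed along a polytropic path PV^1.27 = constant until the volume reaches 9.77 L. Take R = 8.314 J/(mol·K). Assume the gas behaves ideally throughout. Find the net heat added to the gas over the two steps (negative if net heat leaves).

T₁ = P₁V₁/(nR) = 393×28.9/(3.47×8.314) = 394 K.
Step 1 — Isochoric: V stays 28.9 L; P/T = const ⇒ T₂ = 1550 K, P₂ = 1550 kPa.
W = 0 (no volume change).
ΔU = nCvΔT = 3.47×20.8×(1550−394) = 83600 J.
Q = ΔU = 83600 J.
State after step 1: P = 1550 kPa, V = 28.9 L, T = 1550 K.
Step 2 — Polytropic n=1.27: T₂ = T₁(V₁/V₂)^(n−1) = 1550×(2.96)^0.27 = 2080 K; P₂ = P₁(V₁/V₂)^n = 6140 kPa.
W = (P₁V₁−P₂V₂)/(n−1) = (1550×28.9−6140×9.77)/0.27 = -56400 J.
ΔU = nCvΔT = 3.47×20.8×(2080−1550) = 38100 J.
Q = ΔU + W = -18300 J.
Net over both steps: W = -56400 J, Q = 65200 J, ΔU = 122000 J.

65200 J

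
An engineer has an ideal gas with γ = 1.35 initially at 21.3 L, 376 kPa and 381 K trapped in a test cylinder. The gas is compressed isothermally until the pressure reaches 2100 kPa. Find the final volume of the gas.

Isothermal: T stays 381 K; PV = const ⇒ V₂ = 3.81 L, P₂ = 2100 kPa.

3.81 L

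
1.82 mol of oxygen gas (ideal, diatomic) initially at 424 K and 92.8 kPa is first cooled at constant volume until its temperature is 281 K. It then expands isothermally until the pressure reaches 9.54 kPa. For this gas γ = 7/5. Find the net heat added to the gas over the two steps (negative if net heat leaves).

V₁ = nRT₁/P₁ = 1.82×8.314×424/92.8 = 69.1 L.
Step 1 — Isochoric: V stays 69.1 L; P/T = const ⇒ T₂ = 281 K, P₂ = 61.5 kPa.
W = 0 (no volume change).
ΔU = nCvΔT = 1.82×20.8×(281−424) = -5410 J.
Q = ΔU = -5410 J.
State after step 1: P = 61.5 kPa, V = 69.1 L, T = 281 K.
Step 2 — Isothermal: T stays 281 K; PV = const ⇒ V₂ = 446 L, P₂ = 9.54 kPa.
ΔU = 0 (ideal gas, T constant).
W = nRT ln(V₂/V₁) = 1.82×8.314×281×ln(6.45) = 7920 J.
Q = ΔU + W = 7920 J.
Net over both steps: W = 7920 J, Q = 2510 J, ΔU = -5410 J.

2510 J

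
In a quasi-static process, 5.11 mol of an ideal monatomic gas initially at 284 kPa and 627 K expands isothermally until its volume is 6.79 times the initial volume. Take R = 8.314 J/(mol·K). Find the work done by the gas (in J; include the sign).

V₁ = nRT₁/P₁ = 5.11×8.314×627/284 = 93.8 L.
Isothermal: T stays 627 K; PV = const ⇒ V₂ = 637 L, P₂ = 41.8 kPa.
W = nRT ln(V₂/V₁) = 5.11×8.314×627×ln(6.79) = 51000 J.

51000 J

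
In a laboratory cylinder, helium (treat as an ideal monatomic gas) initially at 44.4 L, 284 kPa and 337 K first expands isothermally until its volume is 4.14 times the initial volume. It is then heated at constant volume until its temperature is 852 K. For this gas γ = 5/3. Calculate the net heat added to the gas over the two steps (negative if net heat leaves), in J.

n = P₁V₁/(RT₁) = 284×44.4/(8.314×337) = 4.50 mol.
Step 1 — Isothermal: T stays 337 K; PV = const ⇒ V₂ = 184 L, P₂ = 68.6 kPa.
ΔU = 0 (ideal gas, T constant).
W = nRT ln(V₂/V₁) = 4.50×8.314×337×ln(4.14) = 17900 J.
Q = ΔU + W = 17900 J.
State after step 1: P = 68.6 kPa, V = 184 L, T = 337 K.
Step 2 — Isochoric: V stays 184 L; P/T = const ⇒ T₂ = 852 K, P₂ = 173 kPa.
W = 0 (no volume change).
ΔU = nCvΔT = 4.50×12.5×(852−337) = 28900 J.
Q = ΔU = 28900 J.
Net over both steps: W = 17900 J, Q = 46800 J, ΔU = 28900 J.

46800 J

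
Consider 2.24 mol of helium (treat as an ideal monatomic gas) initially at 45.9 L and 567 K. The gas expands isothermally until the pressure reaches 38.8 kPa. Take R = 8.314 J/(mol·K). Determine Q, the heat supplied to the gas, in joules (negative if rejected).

18800 J

P₁ = nRT₁/V₁ = 2.24×8.314×567/45.9 = 230 kPa.
Isothermal: T stays 567 K; PV = const ⇒ V₂ = 272 L, P₂ = 38.8 kPa.
ΔU = 0 (ideal gas, T constant).
W = nRT ln(V₂/V₁) = 2.24×8.314×567×ln(5.93) = 18800 J.
Q = ΔU + W = 18800 J.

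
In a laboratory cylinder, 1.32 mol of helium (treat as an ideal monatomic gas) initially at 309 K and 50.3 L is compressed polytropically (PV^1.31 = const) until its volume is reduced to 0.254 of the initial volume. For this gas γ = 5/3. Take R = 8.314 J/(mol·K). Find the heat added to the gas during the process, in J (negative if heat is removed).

-3100 J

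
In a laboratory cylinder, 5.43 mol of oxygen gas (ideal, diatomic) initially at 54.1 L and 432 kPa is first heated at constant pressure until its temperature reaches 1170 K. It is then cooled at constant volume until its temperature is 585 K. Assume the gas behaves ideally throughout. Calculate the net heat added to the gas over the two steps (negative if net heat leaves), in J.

T₁ = P₁V₁/(nR) = 432×54.1/(5.43×8.314) = 518 K.
Step 1 — Isobaric: P stays 432 kPa; V/T = const ⇒ T₂ = 1170 K, V₂ = 122 L.
W = PΔV = 432×(122−54.1) kPa·L = 29400 J.
ΔU = nCvΔT = 5.43×20.8×(1170−518) = 73600 J.
Q = ΔU + W = nCpΔT = 103000 J.
State after step 1: P = 432 kPa, V = 122 L, T = 1170 K.
Step 2 — Isochoric: V stays 122 L; P/T = const ⇒ T₂ = 585 K, P₂ = 216 kPa.
W = 0 (no volume change).
ΔU = nCvΔT = 5.43×20.8×(585−1170) = -66000 J.
Q = ΔU = -66000 J.
Net over both steps: W = 29400 J, Q = 37000 J, ΔU = 7600 J.

37000 J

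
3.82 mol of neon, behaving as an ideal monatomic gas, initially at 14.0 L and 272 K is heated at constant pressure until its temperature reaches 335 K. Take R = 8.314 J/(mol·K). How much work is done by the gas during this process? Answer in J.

P₁ = nRT₁/V₁ = 3.82×8.314×272/14.0 = 617 kPa.
Isobaric: P stays 617 kPa; V/T = const ⇒ T₂ = 335 K, V₂ = 17.2 L.
W = PΔV = 617×(17.2−14.0) kPa·L = 2000 J.

2000 J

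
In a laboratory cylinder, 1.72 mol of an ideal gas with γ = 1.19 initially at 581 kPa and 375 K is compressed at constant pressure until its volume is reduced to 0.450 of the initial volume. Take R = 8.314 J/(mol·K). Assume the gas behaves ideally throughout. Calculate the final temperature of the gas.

169 K

V₁ = nRT₁/P₁ = 1.72×8.314×375/581 = 9.23 L.
Isobaric: P stays 581 kPa; V/T = const ⇒ T₂ = 169 K, V₂ = 4.15 L.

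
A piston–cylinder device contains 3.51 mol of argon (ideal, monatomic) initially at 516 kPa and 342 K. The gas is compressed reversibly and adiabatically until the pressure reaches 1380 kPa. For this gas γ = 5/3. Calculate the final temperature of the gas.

507 K

V₁ = nRT₁/P₁ = 3.51×8.314×342/516 = 19.3 L.
Adiabatic: T₂/T₁ = (P₂/P₁)^((γ−1)/γ) ⇒ T₂ = 342×(2.67)^0.400 = 507 K; V₂ = 10.7 L.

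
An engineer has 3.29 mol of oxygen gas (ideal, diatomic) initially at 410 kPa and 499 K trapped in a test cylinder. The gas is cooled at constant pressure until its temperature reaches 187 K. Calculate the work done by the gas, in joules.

V₁ = nRT₁/P₁ = 3.29×8.314×499/410 = 33.3 L.
Isobaric: P stays 410 kPa; V/T = const ⇒ T₂ = 187 K, V₂ = 12.5 L.
W = PΔV = 410×(12.5−33.3) kPa·L = -8530 J.

-8530 J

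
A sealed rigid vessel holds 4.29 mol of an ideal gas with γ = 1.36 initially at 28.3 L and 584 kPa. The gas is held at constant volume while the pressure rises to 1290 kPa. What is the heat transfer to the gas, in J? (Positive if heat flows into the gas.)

T₁ = P₁V₁/(nR) = 584×28.3/(4.29×8.314) = 463 K.
Isochoric: V stays 28.3 L; P/T = const ⇒ T₂ = 1020 K, P₂ = 1290 kPa.
W = 0 (no volume change).
ΔU = nCvΔT = 4.29×23.1×(1020−463) = 55500 J.
Q = ΔU = 55500 J.

55500 J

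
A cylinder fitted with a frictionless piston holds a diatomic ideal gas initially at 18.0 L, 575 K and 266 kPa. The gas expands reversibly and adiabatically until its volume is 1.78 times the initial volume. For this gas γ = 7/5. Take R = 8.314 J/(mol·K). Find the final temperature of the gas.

Adiabatic: TV^(γ−1) = const ⇒ T₂ = 575×(0.562)^0.400 = 457 K; PV^γ = const ⇒ P₂ = 119 kPa.

457 K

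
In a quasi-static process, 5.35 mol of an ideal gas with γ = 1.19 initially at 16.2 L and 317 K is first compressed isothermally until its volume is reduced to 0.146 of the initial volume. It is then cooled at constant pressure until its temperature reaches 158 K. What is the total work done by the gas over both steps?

P₁ = nRT₁/V₁ = 5.35×8.314×317/16.2 = 870 kPa.
Step 1 — Isothermal: T stays 317 K; PV = const ⇒ V₂ = 2.37 L, P₂ = 5960 kPa.
ΔU = 0 (ideal gas, T constant).
W = nRT ln(V₂/V₁) = 5.35×8.314×317×ln(0.146) = -27100 J.
Q = ΔU + W = -27100 J.
State after step 1: P = 5960 kPa, V = 2.37 L, T = 317 K.
Step 2 — Isobaric: P stays 5960 kPa; V/T = const ⇒ T₂ = 158 K, V₂ = 1.18 L.
W = PΔV = 5960×(1.18−2.37) kPa·L = -7070 J.
ΔU = nCvΔT = 5.35×43.8×(158−317) = -37200 J.
Q = ΔU + W = nCpΔT = -44300 J.
Net over both steps: W = -34200 J, Q = -71400 J, ΔU = -37200 J.

-34200 J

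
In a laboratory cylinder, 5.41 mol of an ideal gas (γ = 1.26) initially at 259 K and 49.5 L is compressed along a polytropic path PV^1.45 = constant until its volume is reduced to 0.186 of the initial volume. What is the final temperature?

P₁ = nRT₁/V₁ = 5.41×8.314×259/49.5 = 235 kPa.
Polytropic n=1.45: T₂ = T₁(V₁/V₂)^(n−1) = 259×(5.38)^0.45 = 552 K; P₂ = P₁(V₁/V₂)^n = 2700 kPa.

552 K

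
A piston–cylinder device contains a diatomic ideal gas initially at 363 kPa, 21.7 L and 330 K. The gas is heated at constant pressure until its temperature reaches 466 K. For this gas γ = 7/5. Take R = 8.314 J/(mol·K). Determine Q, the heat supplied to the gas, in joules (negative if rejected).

n = P₁V₁/(RT₁) = 363×21.7/(8.314×330) = 2.87 mol.
Isobaric: P stays 363 kPa; V/T = const ⇒ T₂ = 466 K, V₂ = 30.6 L.
W = PΔV = 363×(30.6−21.7) kPa·L = 3250 J.
ΔU = nCvΔT = 2.87×20.8×(466−330) = 8120 J.
Q = ΔU + W = nCpΔT = 11400 J.

11400 J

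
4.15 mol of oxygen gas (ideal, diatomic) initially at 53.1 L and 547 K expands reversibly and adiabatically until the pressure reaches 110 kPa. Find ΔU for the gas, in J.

-13400 J

P₁ = nRT₁/V₁ = 4.15×8.314×547/53.1 = 355 kPa.
Adiabatic: T₂/T₁ = (P₂/P₁)^((γ−1)/γ) ⇒ T₂ = 547×(0.309)^0.286 = 391 K; V₂ = 123 L.
For an ideal gas ΔU = nCvΔT with Cv = (5/2)R = 20.8 J/(mol·K).
ΔU = 4.15×20.8×(391−547) = -13400 J.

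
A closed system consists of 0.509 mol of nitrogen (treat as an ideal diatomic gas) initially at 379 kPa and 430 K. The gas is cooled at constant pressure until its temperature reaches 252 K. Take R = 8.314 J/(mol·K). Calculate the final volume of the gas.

2.81 L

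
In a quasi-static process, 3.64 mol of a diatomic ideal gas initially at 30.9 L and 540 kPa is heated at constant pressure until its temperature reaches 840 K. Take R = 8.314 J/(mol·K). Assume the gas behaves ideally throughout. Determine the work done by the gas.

8730 J

T₁ = P₁V₁/(nR) = 540×30.9/(3.64×8.314) = 551 K.
Isobaric: P stays 540 kPa; V/T = const ⇒ T₂ = 840 K, V₂ = 47.1 L.
W = PΔV = 540×(47.1−30.9) kPa·L = 8730 J.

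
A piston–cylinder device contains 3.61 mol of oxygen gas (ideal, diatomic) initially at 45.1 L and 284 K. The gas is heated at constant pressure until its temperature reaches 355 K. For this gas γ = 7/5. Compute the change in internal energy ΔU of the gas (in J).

P₁ = nRT₁/V₁ = 3.61×8.314×284/45.1 = 189 kPa.
Isobaric: P stays 189 kPa; V/T = const ⇒ T₂ = 355 K, V₂ = 56.4 L.
For an ideal gas ΔU = nCvΔT with Cv = (5/2)R = 20.8 J/(mol·K).
ΔU = 3.61×20.8×(355−284) = 5330 J.

5330 J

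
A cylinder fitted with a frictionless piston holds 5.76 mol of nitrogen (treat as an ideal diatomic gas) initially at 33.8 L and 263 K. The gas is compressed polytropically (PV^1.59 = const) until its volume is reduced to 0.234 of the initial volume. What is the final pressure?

P₁ = nRT₁/V₁ = 5.76×8.314×263/33.8 = 373 kPa.
Polytropic n=1.59: T₂ = T₁(V₁/V₂)^(n−1) = 263×(4.27)^0.59 = 620 K; P₂ = P₁(V₁/V₂)^n = 3750 kPa.

3750 kPa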